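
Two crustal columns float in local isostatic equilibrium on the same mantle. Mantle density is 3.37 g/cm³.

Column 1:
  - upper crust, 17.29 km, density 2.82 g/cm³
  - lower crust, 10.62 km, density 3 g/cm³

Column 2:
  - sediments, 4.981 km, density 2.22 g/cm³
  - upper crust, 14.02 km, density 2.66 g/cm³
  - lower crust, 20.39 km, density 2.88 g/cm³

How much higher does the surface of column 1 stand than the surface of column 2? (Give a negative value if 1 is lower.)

For any compensation level in the mantle, the mantle terms cancel and isostasy reduces to e = (Σt_1 − Σt_2) − (Σ(ρt)_1 − Σ(ρt)_2) / ρ_m.
Σt_1 = 27.91 km; Σt_2 = 39.391 km; Σ(ρt)_1 = 80.6178; Σ(ρt)_2 = 107.07422 (in km·g/cm³).
e = (27.91 − 39.391) − (80.6178 − 107.07422) / 3.37 = −3.63 km.

−3.63 km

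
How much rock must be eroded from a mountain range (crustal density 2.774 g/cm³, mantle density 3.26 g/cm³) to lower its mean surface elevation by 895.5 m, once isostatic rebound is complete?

Net drop Δ = e − u = e − e ρ_c/ρ_m = e (ρ_m − ρ_c)/ρ_m.
e = Δ ρ_m/(ρ_m − ρ_c) = 895.5 m × 3.26/0.486 = 6010 m.

6010 m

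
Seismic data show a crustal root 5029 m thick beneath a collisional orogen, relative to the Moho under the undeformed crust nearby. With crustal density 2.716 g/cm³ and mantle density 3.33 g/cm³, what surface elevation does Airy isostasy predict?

For local isostatic compensation: ρ_c h = (ρ_m − ρ_c) r.
h = r (ρ_m − ρ_c) / ρ_c = 5029 m × (3.33 − 2.716) / 2.716 = 1140 m.

1140 m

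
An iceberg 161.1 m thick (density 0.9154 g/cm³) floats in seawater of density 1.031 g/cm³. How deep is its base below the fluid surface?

Draft d = t ρ_obj/ρ_fluid = 161.1 m × 0.9154/1.031 = 143 m.

143 m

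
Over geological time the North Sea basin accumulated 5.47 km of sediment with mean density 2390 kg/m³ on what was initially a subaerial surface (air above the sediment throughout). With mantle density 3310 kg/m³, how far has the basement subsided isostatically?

3.95 km

Subaerial load: s = t ρ_sed / ρ_m = 5.47 km × 2390/3310 = 3.95 km.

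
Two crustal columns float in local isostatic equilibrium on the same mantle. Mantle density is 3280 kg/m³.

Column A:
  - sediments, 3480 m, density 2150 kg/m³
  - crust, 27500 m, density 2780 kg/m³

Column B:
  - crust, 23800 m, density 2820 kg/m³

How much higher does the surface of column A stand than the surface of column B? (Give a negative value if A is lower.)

For any compensation level in the mantle, the mantle terms cancel and isostasy reduces to e = (Σt_A − Σt_B) − (Σ(ρt)_A − Σ(ρt)_B) / ρ_m.
Σt_A = 30980 m; Σt_B = 23800 m; Σ(ρt)_A = 83932000; Σ(ρt)_B = 67116000 (in m·kg/m³).
e = (30980 − 23800) − (83932000 − 67116000) / 3280 = 2050 m.

2050 m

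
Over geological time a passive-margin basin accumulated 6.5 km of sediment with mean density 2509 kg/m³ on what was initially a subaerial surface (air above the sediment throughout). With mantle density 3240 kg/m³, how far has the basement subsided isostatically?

Subaerial load: s = t ρ_sed / ρ_m = 6.5 km × 2509/3240 = 5.03 km.

5.03 km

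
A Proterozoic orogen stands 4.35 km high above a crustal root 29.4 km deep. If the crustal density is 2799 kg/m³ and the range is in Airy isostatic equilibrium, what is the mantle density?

3210 kg/m³

Airy balance: ρ_c h = (ρ_m − ρ_c) r → ρ_m = ρ_c (1 + h/r).
ρ_m = 2799 × (1 + 4.35 km/29.4 km) = 3210 kg/m³.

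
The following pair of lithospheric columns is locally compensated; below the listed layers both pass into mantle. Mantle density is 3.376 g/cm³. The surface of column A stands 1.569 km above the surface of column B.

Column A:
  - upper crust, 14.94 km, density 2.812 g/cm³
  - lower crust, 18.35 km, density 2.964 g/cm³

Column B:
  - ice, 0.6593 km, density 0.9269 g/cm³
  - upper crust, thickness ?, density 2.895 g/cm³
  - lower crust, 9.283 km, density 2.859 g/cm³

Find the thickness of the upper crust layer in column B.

8.89 km

Take the compensation level at the base of the deeper column (depth z_c below the surface of column A) and equate Σ ρ_i t_i down to z_c; mantle fills any gap and the z_c terms cancel.
Column A: 14.94×2.812 + 18.35×2.964 + (z_c − 33.29)×3.376
Column B: 1.569×0 + 0.6593×0.9269 + x×2.895 + 9.283×2.859 + (z_c − 1.569 − 9.9423 − x)×3.376
The z_c×3.376 term appears on both sides and cancels. Collect the known terms of each column as K = Σ(ρt)_known − 3.376 × (depth of known layers): K_A = 96.40068 − 3.376×33.29 = −15.98636; K_B = 27.1512022 − 3.376×(1.569 + 9.9423) = −11.7109466.
Balance: K_A = K_B − x×(3.376 − 2.895), so x = (K_B − K_A)/(3.376 − 2.895) = 4.27541/0.481 = 8.89 km.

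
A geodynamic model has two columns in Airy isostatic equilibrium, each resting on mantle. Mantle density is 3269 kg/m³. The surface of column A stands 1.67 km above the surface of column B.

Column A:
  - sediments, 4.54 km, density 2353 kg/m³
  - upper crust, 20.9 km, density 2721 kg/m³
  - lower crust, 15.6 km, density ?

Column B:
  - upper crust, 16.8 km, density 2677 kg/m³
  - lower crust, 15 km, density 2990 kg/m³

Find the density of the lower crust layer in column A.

Take the compensation level at the base of the deeper column (depth z_c below the surface of column A) and equate Σ ρ_i t_i down to z_c; mantle fills any gap and the z_c terms cancel.
Column A: 4.54×2353 + 20.9×2721 + 15.6×ρ + (z_c − 41.04)×3269
Column B: 1.67×0 + 16.8×2677 + 15×2990 + (z_c − 1.67 − 31.8)×3269
The z_c×3269 term appears on both sides and cancels. Collect the known terms of each column as K = Σ(ρt)_known − 3269 × (depth of known layers): K_A = 67551.52 − 3269×41.04 = −66608.24; K_B = 89823.6 − 3269×(1.67 + 31.8) = −19589.83.
Balance: K_A + 15.6×ρ = K_B, so ρ = (K_B − K_A)/15.6 = 47018.4/15.6 = 3010 kg/m³.

3010 kg/m³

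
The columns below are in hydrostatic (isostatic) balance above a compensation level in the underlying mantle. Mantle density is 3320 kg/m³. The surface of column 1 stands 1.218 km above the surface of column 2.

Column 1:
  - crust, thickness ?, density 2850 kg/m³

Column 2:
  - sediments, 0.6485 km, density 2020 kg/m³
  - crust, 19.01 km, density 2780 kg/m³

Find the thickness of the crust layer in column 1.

Take the compensation level at the base of the deeper column (depth z_c below the surface of column 1) and equate Σ ρ_i t_i down to z_c; mantle fills any gap and the z_c terms cancel.
Column 1: x×2850 + (z_c − 0 − x)×3320
Column 2: 1.218×0 + 0.6485×2020 + 19.01×2780 + (z_c − 1.218 − 19.6585)×3320
The z_c×3320 term appears on both sides and cancels. Collect the known terms of each column as K = Σ(ρt)_known − 3320 × (depth of known layers): K_1 = 0 − 3320×0 = 0; K_2 = 54157.77 − 3320×(1.218 + 19.6585) = −15152.21.
Balance: K_1 − x×(3320 − 2850) = K_2, so x = (K_1 − K_2)/(3320 − 2850) = 15152.2/470 = 32.2 km.

32.2 km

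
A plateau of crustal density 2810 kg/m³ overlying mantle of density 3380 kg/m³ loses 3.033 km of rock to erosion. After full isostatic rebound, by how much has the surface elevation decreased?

Rebound u = e ρ_c/ρ_m = 3.033 km × 2810/3380 = 2.522 km.
Net surface drop = e − u = 3.033 km − 2.522 km = e (ρ_m − ρ_c)/ρ_m = 0.511 km.

0.511 km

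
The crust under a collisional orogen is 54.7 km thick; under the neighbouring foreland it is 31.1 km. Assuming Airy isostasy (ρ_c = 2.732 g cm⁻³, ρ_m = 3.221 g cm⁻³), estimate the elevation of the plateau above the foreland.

3.58 km

Excess crust Δ = 54.7 km − 31.1 km = 23.6 km, split between elevation h and root r with h + r = Δ.
Airy balance ρ_c h = (ρ_m − ρ_c) r gives r = h ρ_c/(ρ_m − ρ_c), so h (1 + ρ_c/(ρ_m − ρ_c)) = Δ, i.e. h = Δ (ρ_m − ρ_c)/ρ_m.
h = 23.6 km × 0.489/3.221 = 3.58 km.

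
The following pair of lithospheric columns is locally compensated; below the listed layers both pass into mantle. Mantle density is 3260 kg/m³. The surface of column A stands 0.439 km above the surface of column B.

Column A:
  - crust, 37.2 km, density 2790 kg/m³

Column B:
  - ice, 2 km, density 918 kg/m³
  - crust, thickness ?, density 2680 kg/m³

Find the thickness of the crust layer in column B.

19.6 km

Take the compensation level at the base of the deeper column (depth z_c below the surface of column A) and equate Σ ρ_i t_i down to z_c; mantle fills any gap and the z_c terms cancel.
Column A: 37.2×2790 + (z_c − 37.2)×3260
Column B: 0.439×0 + 2×918 + x×2680 + (z_c − 0.439 − 2 − x)×3260
The z_c×3260 term appears on both sides and cancels. Collect the known terms of each column as K = Σ(ρt)_known − 3260 × (depth of known layers): K_A = 103788 − 3260×37.2 = −17484; K_B = 1836 − 3260×(0.439 + 2) = −6115.14.
Balance: K_A = K_B − x×(3260 − 2680), so x = (K_B − K_A)/(3260 − 2680) = 11368.9/580 = 19.6 km.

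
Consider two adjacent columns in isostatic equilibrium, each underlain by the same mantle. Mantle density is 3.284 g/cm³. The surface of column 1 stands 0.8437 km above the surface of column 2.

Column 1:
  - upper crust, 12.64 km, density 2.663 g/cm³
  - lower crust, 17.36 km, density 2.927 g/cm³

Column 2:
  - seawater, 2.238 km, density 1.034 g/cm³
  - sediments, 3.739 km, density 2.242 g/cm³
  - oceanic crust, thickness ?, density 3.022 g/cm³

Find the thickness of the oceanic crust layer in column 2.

8.95 km

Take the compensation level at the base of the deeper column (depth z_c below the surface of column 1) and equate Σ ρ_i t_i down to z_c; mantle fills any gap and the z_c terms cancel.
Column 1: 12.64×2.663 + 17.36×2.927 + (z_c − 30)×3.284
Column 2: 0.8437×0 + 2.238×1.034 + 3.739×2.242 + x×3.022 + (z_c − 0.8437 − 5.977 − x)×3.284
The z_c×3.284 term appears on both sides and cancels. Collect the known terms of each column as K = Σ(ρt)_known − 3.284 × (depth of known layers): K_1 = 84.47304 − 3.284×30 = −14.04696; K_2 = 10.69693 − 3.284×(0.8437 + 5.977) = −11.7022488.
Balance: K_1 = K_2 − x×(3.284 − 3.022), so x = (K_2 − K_1)/(3.284 − 3.022) = 2.34471/0.262 = 8.95 km.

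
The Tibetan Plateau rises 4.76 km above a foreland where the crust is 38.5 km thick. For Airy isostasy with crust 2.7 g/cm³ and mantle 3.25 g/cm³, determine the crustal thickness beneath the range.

66.6 km

Root depth r = h ρ_c / (ρ_m − ρ_c) = 4.76 km × 2.7 / 0.55 = 23.37 km.
Total thickness = T + h + r = 38.5 km + 4.76 km + 23.37 km = 66.6 km.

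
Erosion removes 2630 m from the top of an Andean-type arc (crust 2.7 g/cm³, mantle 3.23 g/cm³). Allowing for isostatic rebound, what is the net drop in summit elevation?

432 m

Rebound u = e ρ_c/ρ_m = 2630 m × 2.7/3.23 = 2198 m.
Net surface drop = e − u = 2630 m − 2198 m = e (ρ_m − ρ_c)/ρ_m = 432 m.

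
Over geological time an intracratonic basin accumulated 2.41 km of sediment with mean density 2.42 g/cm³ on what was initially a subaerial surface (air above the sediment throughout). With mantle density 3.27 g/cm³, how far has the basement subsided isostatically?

Subaerial load: s = t ρ_sed / ρ_m = 2.41 km × 2.42/3.27 = 1.78 km.

1.78 km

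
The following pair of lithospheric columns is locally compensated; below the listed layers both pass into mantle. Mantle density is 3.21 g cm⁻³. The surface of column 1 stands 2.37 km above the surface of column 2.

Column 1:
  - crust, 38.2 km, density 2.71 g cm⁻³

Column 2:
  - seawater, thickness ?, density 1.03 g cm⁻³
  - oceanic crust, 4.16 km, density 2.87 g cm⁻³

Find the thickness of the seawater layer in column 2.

Take the compensation level at the base of the deeper column (depth z_c below the surface of column 1) and equate Σ ρ_i t_i down to z_c; mantle fills any gap and the z_c terms cancel.
Column 1: 38.2×2.71 + (z_c − 38.2)×3.21
Column 2: 2.37×0 + x×1.03 + 4.16×2.87 + (z_c − 2.37 − 4.16 − x)×3.21
The z_c×3.21 term appears on both sides and cancels. Collect the known terms of each column as K = Σ(ρt)_known − 3.21 × (depth of known layers): K_1 = 103.522 − 3.21×38.2 = −19.1; K_2 = 11.9392 − 3.21×(2.37 + 4.16) = −9.0221.
Balance: K_1 = K_2 − x×(3.21 − 1.03), so x = (K_2 − K_1)/(3.21 − 1.03) = 10.0779/2.18 = 4.62 km.

4.62 km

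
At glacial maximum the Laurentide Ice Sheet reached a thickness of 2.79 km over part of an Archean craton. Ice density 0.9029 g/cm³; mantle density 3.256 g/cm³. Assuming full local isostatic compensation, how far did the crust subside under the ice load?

In Airy isostatic equilibrium: the ice load ρ_ice t is balanced by mantle displaced below, ρ_m s.
s = t ρ_ice / ρ_m = 2.79 km × 0.9029/3.256 = 0.774 km.

0.774 km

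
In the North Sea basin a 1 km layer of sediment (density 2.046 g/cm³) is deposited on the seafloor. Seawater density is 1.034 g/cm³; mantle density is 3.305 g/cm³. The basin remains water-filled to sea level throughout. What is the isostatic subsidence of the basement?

Submarine loading: the sediment displaces seawater, and the subsidence is in turn flooded, so s (ρ_m − ρ_w) = t (ρ_sed − ρ_w).
s = 1 km × (2.046 − 1.034) / (3.305 − 1.034) = 0.446 km.

0.446 km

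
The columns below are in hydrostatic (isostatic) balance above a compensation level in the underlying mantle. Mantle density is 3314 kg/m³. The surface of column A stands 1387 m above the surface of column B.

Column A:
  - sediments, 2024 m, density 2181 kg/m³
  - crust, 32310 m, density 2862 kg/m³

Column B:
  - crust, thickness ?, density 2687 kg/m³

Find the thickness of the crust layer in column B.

19600 m

Take the compensation level at the base of the deeper column (depth z_c below the surface of column A) and equate Σ ρ_i t_i down to z_c; mantle fills any gap and the z_c terms cancel.
Column A: 2024×2181 + 32310×2862 + (z_c − 34334)×3314
Column B: 1387×0 + x×2687 + (z_c − 1387 − 0 − x)×3314
The z_c×3314 term appears on both sides and cancels. Collect the known terms of each column as K = Σ(ρt)_known − 3314 × (depth of known layers): K_A = 96885564 − 3314×34334 = −16897312; K_B = 0 − 3314×(1387 + 0) = −4596518.
Balance: K_A = K_B − x×(3314 − 2687), so x = (K_B − K_A)/(3314 − 2687) = 12300800/627 = 19600 m.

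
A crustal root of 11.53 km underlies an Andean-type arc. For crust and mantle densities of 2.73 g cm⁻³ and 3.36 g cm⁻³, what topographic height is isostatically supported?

By Archimedes' principle applied to the lithosphere: ρ_c h = (ρ_m − ρ_c) r.
h = r (ρ_m − ρ_c) / ρ_c = 11.53 km × (3.36 − 2.73) / 2.73 = 2.66 km.

2.66 km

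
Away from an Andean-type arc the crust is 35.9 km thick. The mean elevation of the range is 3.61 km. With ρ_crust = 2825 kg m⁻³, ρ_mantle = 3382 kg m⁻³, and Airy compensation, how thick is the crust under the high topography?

57.8 km

Root depth r = h ρ_c / (ρ_m − ρ_c) = 3.61 km × 2825 / 557 = 18.31 km.
Total thickness = T + h + r = 35.9 km + 3.61 km + 18.31 km = 57.8 km.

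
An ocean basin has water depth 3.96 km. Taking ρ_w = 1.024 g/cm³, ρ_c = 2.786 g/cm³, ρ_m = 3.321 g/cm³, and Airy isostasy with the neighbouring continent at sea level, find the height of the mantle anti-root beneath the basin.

13 km

Equating mass per unit area of the two columns: replacing crust with seawater at the top is compensated by replacing crust with mantle at the base: d (ρ_c − ρ_w) = a (ρ_m − ρ_c).
a = d (ρ_c − ρ_w)/(ρ_m − ρ_c) = 3.96 km × 1.762/0.535 = 13 km.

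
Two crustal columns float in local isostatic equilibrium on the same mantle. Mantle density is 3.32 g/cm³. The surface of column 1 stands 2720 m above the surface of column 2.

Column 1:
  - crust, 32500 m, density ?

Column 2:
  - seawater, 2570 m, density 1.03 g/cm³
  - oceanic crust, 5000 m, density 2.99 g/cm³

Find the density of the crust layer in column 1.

Take the compensation level at the base of the deeper column (depth z_c below the surface of column 1) and equate Σ ρ_i t_i down to z_c; mantle fills any gap and the z_c terms cancel.
Column 1: 32500×ρ + (z_c − 32500)×3.32
Column 2: 2720×0 + 2570×1.03 + 5000×2.99 + (z_c − 2720 − 7570)×3.32
The z_c×3.32 term appears on both sides and cancels. Collect the known terms of each column as K = Σ(ρt)_known − 3.32 × (depth of known layers): K_1 = 0 − 3.32×32500 = −107900; K_2 = 17597.1 − 3.32×(2720 + 7570) = −16565.7.
Balance: K_1 + 32500×ρ = K_2, so ρ = (K_2 − K_1)/32500 = 91334.3/32500 = 2.81 g/cm³.

2.81 g/cm³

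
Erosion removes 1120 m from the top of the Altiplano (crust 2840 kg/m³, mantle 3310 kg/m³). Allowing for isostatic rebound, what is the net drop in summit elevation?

159 m

Rebound u = e ρ_c/ρ_m = 1120 m × 2840/3310 = 961 m.
Net surface drop = e − u = 1120 m − 961 m = e (ρ_m − ρ_c)/ρ_m = 159 m.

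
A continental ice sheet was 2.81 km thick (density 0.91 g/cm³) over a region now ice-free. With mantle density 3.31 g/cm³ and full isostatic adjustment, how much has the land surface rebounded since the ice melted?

Removing the load lets mantle flow back in; uplift u satisfies ρ_ice t = ρ_m u.
u = t ρ_ice/ρ_m = 2.81 km × 0.91/3.31 = 0.773 km.

0.773 km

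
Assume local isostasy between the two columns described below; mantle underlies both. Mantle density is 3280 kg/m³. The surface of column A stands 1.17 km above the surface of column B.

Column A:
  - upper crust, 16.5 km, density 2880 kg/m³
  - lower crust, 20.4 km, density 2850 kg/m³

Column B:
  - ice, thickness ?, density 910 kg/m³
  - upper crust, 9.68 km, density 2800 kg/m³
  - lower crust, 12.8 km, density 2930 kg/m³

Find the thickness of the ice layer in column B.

Take the compensation level at the base of the deeper column (depth z_c below the surface of column A) and equate Σ ρ_i t_i down to z_c; mantle fills any gap and the z_c terms cancel.
Column A: 16.5×2880 + 20.4×2850 + (z_c − 36.9)×3280
Column B: 1.17×0 + x×910 + 9.68×2800 + 12.8×2930 + (z_c − 1.17 − 22.48 − x)×3280
The z_c×3280 term appears on both sides and cancels. Collect the known terms of each column as K = Σ(ρt)_known − 3280 × (depth of known layers): K_A = 105660 − 3280×36.9 = −15372; K_B = 64608 − 3280×(1.17 + 22.48) = −12964.
Balance: K_A = K_B − x×(3280 − 910), so x = (K_B − K_A)/(3280 − 910) = 2408/2370 = 1.02 km.

1.02 km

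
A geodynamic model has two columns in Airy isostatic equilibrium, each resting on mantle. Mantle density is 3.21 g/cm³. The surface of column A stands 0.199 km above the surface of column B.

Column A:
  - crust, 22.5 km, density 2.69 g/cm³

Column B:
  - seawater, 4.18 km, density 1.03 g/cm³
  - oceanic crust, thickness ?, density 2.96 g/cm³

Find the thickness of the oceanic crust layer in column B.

7.8 km

Take the compensation level at the base of the deeper column (depth z_c below the surface of column A) and equate Σ ρ_i t_i down to z_c; mantle fills any gap and the z_c terms cancel.
Column A: 22.5×2.69 + (z_c − 22.5)×3.21
Column B: 0.199×0 + 4.18×1.03 + x×2.96 + (z_c − 0.199 − 4.18 − x)×3.21
The z_c×3.21 term appears on both sides and cancels. Collect the known terms of each column as K = Σ(ρt)_known − 3.21 × (depth of known layers): K_A = 60.525 − 3.21×22.5 = −11.7; K_B = 4.3054 − 3.21×(0.199 + 4.18) = −9.75119.
Balance: K_A = K_B − x×(3.21 − 2.96), so x = (K_B − K_A)/(3.21 − 2.96) = 1.94881/0.25 = 7.8 km.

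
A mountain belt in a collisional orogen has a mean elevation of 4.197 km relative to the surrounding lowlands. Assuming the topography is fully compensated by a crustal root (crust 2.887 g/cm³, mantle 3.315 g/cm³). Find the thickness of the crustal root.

In Airy isostatic equilibrium: the weight of the topography is balanced by the buoyancy of the root, ρ_c h = (ρ_m − ρ_c) r.
r = h · ρ_c / (ρ_m − ρ_c) = 4.197 km × 2.887 / (3.315 − 2.887) = 28.3 km.

28.3 km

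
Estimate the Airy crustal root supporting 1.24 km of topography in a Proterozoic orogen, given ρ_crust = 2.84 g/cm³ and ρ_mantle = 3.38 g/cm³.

6.52 km

Equating mass per unit area of the two columns: the weight of the topography is balanced by the buoyancy of the root, ρ_c h = (ρ_m − ρ_c) r.
r = h · ρ_c / (ρ_m − ρ_c) = 1.24 km × 2.84 / (3.38 − 2.84) = 6.52 km.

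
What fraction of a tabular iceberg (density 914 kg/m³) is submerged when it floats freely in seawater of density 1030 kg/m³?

Submerged fraction = ρ_obj/ρ_fluid = 914/1030 = 88.7%.

88.7%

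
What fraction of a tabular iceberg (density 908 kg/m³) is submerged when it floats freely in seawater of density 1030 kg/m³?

Submerged fraction = ρ_obj/ρ_fluid = 908/1030 = 88.2%.

88.2%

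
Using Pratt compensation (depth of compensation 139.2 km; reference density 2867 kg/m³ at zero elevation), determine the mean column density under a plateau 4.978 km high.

Pratt balance: ρ_ref D = ρ (D + h).
ρ = ρ_ref D/(D + h) = 2867 × 139.2 km/(139.2 km + 4.978 km) = 2770 kg/m³.

2770 kg/m³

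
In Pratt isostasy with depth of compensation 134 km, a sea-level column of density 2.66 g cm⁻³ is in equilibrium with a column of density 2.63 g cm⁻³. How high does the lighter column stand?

1.53 km

ρ_ref D = ρ (D + h) → h = D (ρ_ref − ρ)/ρ.
h = 134 km × (2.66 − 2.63)/2.63 = 1.53 km.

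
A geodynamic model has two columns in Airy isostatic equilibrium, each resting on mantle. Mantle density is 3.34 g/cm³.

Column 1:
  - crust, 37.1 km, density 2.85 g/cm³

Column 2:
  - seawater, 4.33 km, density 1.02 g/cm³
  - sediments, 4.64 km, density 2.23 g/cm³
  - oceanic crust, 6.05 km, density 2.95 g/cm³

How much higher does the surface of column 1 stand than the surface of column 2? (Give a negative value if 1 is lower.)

0.187 km

For any compensation level in the mantle, the mantle terms cancel and isostasy reduces to e = (Σt_1 − Σt_2) − (Σ(ρt)_1 − Σ(ρt)_2) / ρ_m.
Σt_1 = 37.1 km; Σt_2 = 15.02 km; Σ(ρt)_1 = 105.735; Σ(ρt)_2 = 32.6113 (in km·g/cm³).
e = (37.1 − 15.02) − (105.735 − 32.6113) / 3.34 = 0.187 km.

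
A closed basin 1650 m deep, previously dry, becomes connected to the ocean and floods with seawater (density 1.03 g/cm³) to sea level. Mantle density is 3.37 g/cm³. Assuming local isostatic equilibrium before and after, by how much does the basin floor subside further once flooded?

After flooding the water column is d + s deep. Its weight must equal the weight of mantle displaced by the extra subsidence s: (d + s) ρ_w = s ρ_m.
s = d ρ_w / (ρ_m − ρ_w) = 1650 m × 1.03/(3.37 − 1.03) = 726 m.

726 m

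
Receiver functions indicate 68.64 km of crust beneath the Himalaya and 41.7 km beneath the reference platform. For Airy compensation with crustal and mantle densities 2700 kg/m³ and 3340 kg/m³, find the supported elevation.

Excess crust Δ = 68.64 km − 41.7 km = 26.94 km, split between elevation h and root r with h + r = Δ.
Airy balance ρ_c h = (ρ_m − ρ_c) r gives r = h ρ_c/(ρ_m − ρ_c), so h (1 + ρ_c/(ρ_m − ρ_c)) = Δ, i.e. h = Δ (ρ_m − ρ_c)/ρ_m.
h = 26.94 km × 640/3340 = 5.16 km.

5.16 km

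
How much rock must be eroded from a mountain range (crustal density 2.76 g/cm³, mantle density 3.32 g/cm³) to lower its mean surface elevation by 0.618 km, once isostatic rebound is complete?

Net drop Δ = e − u = e − e ρ_c/ρ_m = e (ρ_m − ρ_c)/ρ_m.
e = Δ ρ_m/(ρ_m − ρ_c) = 0.618 km × 3.32/0.56 = 3.66 km.

3.66 km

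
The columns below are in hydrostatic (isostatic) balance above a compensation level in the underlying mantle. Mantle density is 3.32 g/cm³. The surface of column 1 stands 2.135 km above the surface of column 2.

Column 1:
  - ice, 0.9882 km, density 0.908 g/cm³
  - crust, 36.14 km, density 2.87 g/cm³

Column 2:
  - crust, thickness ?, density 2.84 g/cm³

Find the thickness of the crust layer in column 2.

Take the compensation level at the base of the deeper column (depth z_c below the surface of column 1) and equate Σ ρ_i t_i down to z_c; mantle fills any gap and the z_c terms cancel.
Column 1: 0.9882×0.908 + 36.14×2.87 + (z_c − 37.1282)×3.32
Column 2: 2.135×0 + x×2.84 + (z_c − 2.135 − 0 − x)×3.32
The z_c×3.32 term appears on both sides and cancels. Collect the known terms of each column as K = Σ(ρt)_known − 3.32 × (depth of known layers): K_1 = 104.619086 − 3.32×37.1282 = −18.6465384; K_2 = 0 − 3.32×(2.135 + 0) = −7.0882.
Balance: K_1 = K_2 − x×(3.32 − 2.84), so x = (K_2 − K_1)/(3.32 − 2.84) = 11.5583/0.48 = 24.1 km.

24.1 km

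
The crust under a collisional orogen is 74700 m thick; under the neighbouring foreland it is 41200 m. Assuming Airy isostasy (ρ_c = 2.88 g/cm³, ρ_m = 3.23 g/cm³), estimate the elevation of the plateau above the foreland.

3630 m

Excess crust Δ = 74700 m − 41200 m = 33500 m, split between elevation h and root r with h + r = Δ.
Airy balance ρ_c h = (ρ_m − ρ_c) r gives r = h ρ_c/(ρ_m − ρ_c), so h (1 + ρ_c/(ρ_m − ρ_c)) = Δ, i.e. h = Δ (ρ_m − ρ_c)/ρ_m.
h = 33500 m × 0.35/3.23 = 3630 m.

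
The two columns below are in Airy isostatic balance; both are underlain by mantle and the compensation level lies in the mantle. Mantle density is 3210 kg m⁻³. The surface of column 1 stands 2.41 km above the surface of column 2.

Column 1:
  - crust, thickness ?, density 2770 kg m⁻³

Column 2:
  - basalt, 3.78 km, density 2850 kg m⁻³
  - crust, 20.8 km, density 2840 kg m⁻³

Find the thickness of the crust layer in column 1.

Take the compensation level at the base of the deeper column (depth z_c below the surface of column 1) and equate Σ ρ_i t_i down to z_c; mantle fills any gap and the z_c terms cancel.
Column 1: x×2770 + (z_c − 0 − x)×3210
Column 2: 2.41×0 + 3.78×2850 + 20.8×2840 + (z_c − 2.41 − 24.58)×3210
The z_c×3210 term appears on both sides and cancels. Collect the known terms of each column as K = Σ(ρt)_known − 3210 × (depth of known layers): K_1 = 0 − 3210×0 = 0; K_2 = 69845 − 3210×(2.41 + 24.58) = −16792.9.
Balance: K_1 − x×(3210 − 2770) = K_2, so x = (K_1 − K_2)/(3210 − 2770) = 16792.9/440 = 38.2 km.

38.2 km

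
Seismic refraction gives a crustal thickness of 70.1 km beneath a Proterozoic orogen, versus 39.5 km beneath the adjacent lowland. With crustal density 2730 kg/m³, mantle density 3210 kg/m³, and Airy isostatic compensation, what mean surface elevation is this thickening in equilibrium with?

Excess crust Δ = 70.1 km − 39.5 km = 30.6 km, split between elevation h and root r with h + r = Δ.
Airy balance ρ_c h = (ρ_m − ρ_c) r gives r = h ρ_c/(ρ_m − ρ_c), so h (1 + ρ_c/(ρ_m − ρ_c)) = Δ, i.e. h = Δ (ρ_m − ρ_c)/ρ_m.
h = 30.6 km × 480/3210 = 4.58 km.

4.58 km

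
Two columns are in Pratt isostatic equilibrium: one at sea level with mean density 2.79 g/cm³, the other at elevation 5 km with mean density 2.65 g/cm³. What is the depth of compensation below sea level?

ρ_ref D = ρ (D + h) → D (ρ_ref − ρ) = ρ h.
D = ρ h/(ρ_ref − ρ) = 2.65 × 5 km/(2.79 − 2.65) = 94.6 km.

94.6 km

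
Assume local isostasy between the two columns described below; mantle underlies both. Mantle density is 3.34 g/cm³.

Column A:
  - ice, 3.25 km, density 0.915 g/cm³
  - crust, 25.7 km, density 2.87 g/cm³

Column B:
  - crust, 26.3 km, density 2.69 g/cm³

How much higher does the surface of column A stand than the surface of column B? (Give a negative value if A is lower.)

0.858 km

For any compensation level in the mantle, the mantle terms cancel and isostasy reduces to e = (Σt_A − Σt_B) − (Σ(ρt)_A − Σ(ρt)_B) / ρ_m.
Σt_A = 28.95 km; Σt_B = 26.3 km; Σ(ρt)_A = 76.73275; Σ(ρt)_B = 70.747 (in km·g/cm³).
e = (28.95 − 26.3) − (76.73275 − 70.747) / 3.34 = 0.858 km.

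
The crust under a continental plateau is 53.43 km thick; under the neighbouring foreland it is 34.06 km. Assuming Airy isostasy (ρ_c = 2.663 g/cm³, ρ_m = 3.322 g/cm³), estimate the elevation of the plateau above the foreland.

3.84 km

Excess crust Δ = 53.43 km − 34.06 km = 19.37 km, split between elevation h and root r with h + r = Δ.
Airy balance ρ_c h = (ρ_m − ρ_c) r gives r = h ρ_c/(ρ_m − ρ_c), so h (1 + ρ_c/(ρ_m − ρ_c)) = Δ, i.e. h = Δ (ρ_m − ρ_c)/ρ_m.
h = 19.37 km × 0.659/3.322 = 3.84 km.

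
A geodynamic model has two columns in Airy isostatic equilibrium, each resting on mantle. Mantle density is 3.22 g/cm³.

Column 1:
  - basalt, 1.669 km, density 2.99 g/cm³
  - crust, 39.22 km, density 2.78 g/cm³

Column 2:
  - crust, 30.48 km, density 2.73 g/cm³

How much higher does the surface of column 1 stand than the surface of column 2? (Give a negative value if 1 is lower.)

For any compensation level in the mantle, the mantle terms cancel and isostasy reduces to e = (Σt_1 − Σt_2) − (Σ(ρt)_1 − Σ(ρt)_2) / ρ_m.
Σt_1 = 40.889 km; Σt_2 = 30.48 km; Σ(ρt)_1 = 114.02191; Σ(ρt)_2 = 83.2104 (in km·g/cm³).
e = (40.889 − 30.48) − (114.02191 − 83.2104) / 3.22 = 0.84 km.

0.84 km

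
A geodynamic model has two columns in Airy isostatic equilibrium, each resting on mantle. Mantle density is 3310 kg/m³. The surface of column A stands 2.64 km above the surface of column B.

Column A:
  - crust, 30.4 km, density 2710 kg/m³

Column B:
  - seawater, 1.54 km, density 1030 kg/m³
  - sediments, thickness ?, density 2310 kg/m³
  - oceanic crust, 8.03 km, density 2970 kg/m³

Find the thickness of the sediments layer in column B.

Take the compensation level at the base of the deeper column (depth z_c below the surface of column A) and equate Σ ρ_i t_i down to z_c; mantle fills any gap and the z_c terms cancel.
Column A: 30.4×2710 + (z_c − 30.4)×3310
Column B: 2.64×0 + 1.54×1030 + x×2310 + 8.03×2970 + (z_c − 2.64 − 9.57 − x)×3310
The z_c×3310 term appears on both sides and cancels. Collect the known terms of each column as K = Σ(ρt)_known − 3310 × (depth of known layers): K_A = 82384 − 3310×30.4 = −18240; K_B = 25435.3 − 3310×(2.64 + 9.57) = −14979.8.
Balance: K_A = K_B − x×(3310 − 2310), so x = (K_B − K_A)/(3310 − 2310) = 3260.2/1000 = 3.26 km.

3.26 km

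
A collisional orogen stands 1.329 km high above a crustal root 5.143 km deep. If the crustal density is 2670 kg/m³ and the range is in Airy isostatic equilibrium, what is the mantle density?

Airy balance: ρ_c h = (ρ_m − ρ_c) r → ρ_m = ρ_c (1 + h/r).
ρ_m = 2670 × (1 + 1.329 km/5.143 km) = 3360 kg/m³.

3360 kg/m³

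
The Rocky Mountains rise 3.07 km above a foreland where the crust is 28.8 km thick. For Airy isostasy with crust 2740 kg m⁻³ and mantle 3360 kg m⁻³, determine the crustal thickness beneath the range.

45.4 km

Root depth r = h ρ_c / (ρ_m − ρ_c) = 3.07 km × 2740 / 620 = 13.57 km.
Total thickness = T + h + r = 28.8 km + 3.07 km + 13.57 km = 45.4 km.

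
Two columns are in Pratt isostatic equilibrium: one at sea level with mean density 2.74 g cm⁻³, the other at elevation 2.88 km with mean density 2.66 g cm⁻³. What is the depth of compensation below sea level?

95.8 km

ρ_ref D = ρ (D + h) → D (ρ_ref − ρ) = ρ h.
D = ρ h/(ρ_ref − ρ) = 2.66 × 2.88 km/(2.74 − 2.66) = 95.8 km.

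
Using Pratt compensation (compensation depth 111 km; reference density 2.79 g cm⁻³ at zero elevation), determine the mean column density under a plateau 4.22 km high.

2.69 g cm⁻³

Pratt balance: ρ_ref D = ρ (D + h).
ρ = ρ_ref D/(D + h) = 2.79 × 111 km/(111 km + 4.22 km) = 2.69 g cm⁻³.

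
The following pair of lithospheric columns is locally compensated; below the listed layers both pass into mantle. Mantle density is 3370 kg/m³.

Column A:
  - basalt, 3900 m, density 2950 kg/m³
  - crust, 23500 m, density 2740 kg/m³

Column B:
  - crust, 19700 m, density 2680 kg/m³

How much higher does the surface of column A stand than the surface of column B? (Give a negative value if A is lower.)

For any compensation level in the mantle, the mantle terms cancel and isostasy reduces to e = (Σt_A − Σt_B) − (Σ(ρt)_A − Σ(ρt)_B) / ρ_m.
Σt_A = 27400 m; Σt_B = 19700 m; Σ(ρt)_A = 75895000; Σ(ρt)_B = 52796000 (in m·kg/m³).
e = (27400 − 19700) − (75895000 − 52796000) / 3370 = 846 m.

846 m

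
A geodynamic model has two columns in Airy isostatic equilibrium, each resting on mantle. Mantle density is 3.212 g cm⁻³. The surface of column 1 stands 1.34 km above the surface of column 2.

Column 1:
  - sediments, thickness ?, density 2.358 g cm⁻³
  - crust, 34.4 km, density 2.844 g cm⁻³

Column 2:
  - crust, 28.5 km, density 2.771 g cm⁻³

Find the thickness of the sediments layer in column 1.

4.93 km

Take the compensation level at the base of the deeper column (depth z_c below the surface of column 1) and equate Σ ρ_i t_i down to z_c; mantle fills any gap and the z_c terms cancel.
Column 1: x×2.358 + 34.4×2.844 + (z_c − 34.4 − x)×3.212
Column 2: 1.34×0 + 28.5×2.771 + (z_c − 1.34 − 28.5)×3.212
The z_c×3.212 term appears on both sides and cancels. Collect the known terms of each column as K = Σ(ρt)_known − 3.212 × (depth of known layers): K_1 = 97.8336 − 3.212×34.4 = −12.6592; K_2 = 78.9735 − 3.212×(1.34 + 28.5) = −16.87258.
Balance: K_1 − x×(3.212 − 2.358) = K_2, so x = (K_1 − K_2)/(3.212 − 2.358) = 4.21338/0.854 = 4.93 km.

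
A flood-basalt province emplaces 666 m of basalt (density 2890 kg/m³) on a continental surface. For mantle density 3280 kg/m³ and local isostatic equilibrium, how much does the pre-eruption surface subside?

Subaerial loading: s = t ρ_load / ρ_m.
s = 666 m × 2890/3280 = 587 m.

587 m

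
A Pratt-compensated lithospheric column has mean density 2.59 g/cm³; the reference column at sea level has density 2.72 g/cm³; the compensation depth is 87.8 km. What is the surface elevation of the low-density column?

ρ_ref D = ρ (D + h) → h = D (ρ_ref − ρ)/ρ.
h = 87.8 km × (2.72 − 2.59)/2.59 = 4.41 km.

4.41 km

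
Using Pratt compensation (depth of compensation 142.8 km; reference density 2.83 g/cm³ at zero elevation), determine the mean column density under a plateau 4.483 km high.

Pratt balance: ρ_ref D = ρ (D + h).
ρ = ρ_ref D/(D + h) = 2.83 × 142.8 km/(142.8 km + 4.483 km) = 2.74 g/cm³.

2.74 g/cm³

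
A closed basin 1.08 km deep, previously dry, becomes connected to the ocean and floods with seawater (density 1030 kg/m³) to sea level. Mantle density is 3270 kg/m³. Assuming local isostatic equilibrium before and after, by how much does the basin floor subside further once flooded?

After flooding the water column is d + s deep. Its weight must equal the weight of mantle displaced by the extra subsidence s: (d + s) ρ_w = s ρ_m.
s = d ρ_w / (ρ_m − ρ_w) = 1.08 km × 1030/(3270 − 1030) = 0.497 km.

0.497 km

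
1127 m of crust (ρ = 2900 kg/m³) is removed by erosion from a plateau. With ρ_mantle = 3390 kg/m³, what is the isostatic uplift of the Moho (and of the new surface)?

964 m

Unloading: uplift u = e ρ_c/ρ_m = 1127 m × 2900/3390 = 964 m.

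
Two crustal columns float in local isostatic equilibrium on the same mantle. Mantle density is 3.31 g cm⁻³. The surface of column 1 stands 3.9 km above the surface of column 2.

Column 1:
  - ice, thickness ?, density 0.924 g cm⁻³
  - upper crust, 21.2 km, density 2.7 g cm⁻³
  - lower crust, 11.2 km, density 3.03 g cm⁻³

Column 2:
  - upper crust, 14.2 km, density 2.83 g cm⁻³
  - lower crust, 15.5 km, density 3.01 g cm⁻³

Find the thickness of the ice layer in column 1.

Take the compensation level at the base of the deeper column (depth z_c below the surface of column 1) and equate Σ ρ_i t_i down to z_c; mantle fills any gap and the z_c terms cancel.
Column 1: x×0.924 + 21.2×2.7 + 11.2×3.03 + (z_c − 32.4 − x)×3.31
Column 2: 3.9×0 + 14.2×2.83 + 15.5×3.01 + (z_c − 3.9 − 29.7)×3.31
The z_c×3.31 term appears on both sides and cancels. Collect the known terms of each column as K = Σ(ρt)_known − 3.31 × (depth of known layers): K_1 = 91.176 − 3.31×32.4 = −16.068; K_2 = 86.841 − 3.31×(3.9 + 29.7) = −24.375.
Balance: K_1 − x×(3.31 − 0.924) = K_2, so x = (K_1 − K_2)/(3.31 − 0.924) = 8.307/2.386 = 3.48 km.

3.48 km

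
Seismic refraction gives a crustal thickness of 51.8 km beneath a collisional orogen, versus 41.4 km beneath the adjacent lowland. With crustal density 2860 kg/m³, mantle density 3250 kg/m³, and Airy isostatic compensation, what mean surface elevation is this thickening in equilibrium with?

1.25 km

Excess crust Δ = 51.8 km − 41.4 km = 10.4 km, split between elevation h and root r with h + r = Δ.
Airy balance ρ_c h = (ρ_m − ρ_c) r gives r = h ρ_c/(ρ_m − ρ_c), so h (1 + ρ_c/(ρ_m − ρ_c)) = Δ, i.e. h = Δ (ρ_m − ρ_c)/ρ_m.
h = 10.4 km × 390/3250 = 1.25 km.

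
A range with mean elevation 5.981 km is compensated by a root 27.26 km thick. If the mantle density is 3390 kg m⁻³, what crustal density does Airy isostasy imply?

ρ_c h = (ρ_m − ρ_c) r → ρ_c (h + r) = ρ_m r → ρ_c = ρ_m r / (h + r).
ρ_c = 3390 × 27.26 km / (5.981 km + 27.26 km) = 2780 kg m⁻³.

2780 kg m⁻³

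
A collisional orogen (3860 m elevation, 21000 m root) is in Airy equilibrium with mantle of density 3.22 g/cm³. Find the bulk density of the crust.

ρ_c h = (ρ_m − ρ_c) r → ρ_c (h + r) = ρ_m r → ρ_c = ρ_m r / (h + r).
ρ_c = 3.22 × 21000 m / (3860 m + 21000 m) = 2.72 g/cm³.

2.72 g/cm³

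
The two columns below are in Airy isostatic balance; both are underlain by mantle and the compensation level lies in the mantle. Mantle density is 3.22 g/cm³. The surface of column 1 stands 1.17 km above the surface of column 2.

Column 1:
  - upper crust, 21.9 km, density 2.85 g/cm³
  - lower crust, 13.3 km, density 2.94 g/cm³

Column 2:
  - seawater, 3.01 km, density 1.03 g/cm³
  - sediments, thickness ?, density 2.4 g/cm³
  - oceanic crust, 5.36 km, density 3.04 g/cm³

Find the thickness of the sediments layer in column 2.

0.613 km

Take the compensation level at the base of the deeper column (depth z_c below the surface of column 1) and equate Σ ρ_i t_i down to z_c; mantle fills any gap and the z_c terms cancel.
Column 1: 21.9×2.85 + 13.3×2.94 + (z_c − 35.2)×3.22
Column 2: 1.17×0 + 3.01×1.03 + x×2.4 + 5.36×3.04 + (z_c − 1.17 − 8.37 − x)×3.22
The z_c×3.22 term appears on both sides and cancels. Collect the known terms of each column as K = Σ(ρt)_known − 3.22 × (depth of known layers): K_1 = 101.517 − 3.22×35.2 = −11.827; K_2 = 19.3947 − 3.22×(1.17 + 8.37) = −11.3241.
Balance: K_1 = K_2 − x×(3.22 − 2.4), so x = (K_2 − K_1)/(3.22 − 2.4) = 0.5029/0.82 = 0.613 km.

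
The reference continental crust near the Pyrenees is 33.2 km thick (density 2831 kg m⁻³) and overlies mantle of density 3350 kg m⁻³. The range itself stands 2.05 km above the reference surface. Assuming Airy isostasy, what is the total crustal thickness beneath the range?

Root depth r = h ρ_c / (ρ_m − ρ_c) = 2.05 km × 2831 / 519 = 11.18 km.
Total thickness = T + h + r = 33.2 km + 2.05 km + 11.18 km = 46.4 km.

46.4 km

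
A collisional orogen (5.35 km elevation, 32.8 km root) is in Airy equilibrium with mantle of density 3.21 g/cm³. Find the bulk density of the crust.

2.76 g/cm³

ρ_c h = (ρ_m − ρ_c) r → ρ_c (h + r) = ρ_m r → ρ_c = ρ_m r / (h + r).
ρ_c = 3.21 × 32.8 km / (5.35 km + 32.8 km) = 2.76 g/cm³.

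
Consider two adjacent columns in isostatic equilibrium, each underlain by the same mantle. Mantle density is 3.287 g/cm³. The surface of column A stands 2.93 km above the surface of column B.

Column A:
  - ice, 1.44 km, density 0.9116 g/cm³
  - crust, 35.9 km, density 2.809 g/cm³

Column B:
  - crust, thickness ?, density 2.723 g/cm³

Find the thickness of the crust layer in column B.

19.4 km

Take the compensation level at the base of the deeper column (depth z_c below the surface of column A) and equate Σ ρ_i t_i down to z_c; mantle fills any gap and the z_c terms cancel.
Column A: 1.44×0.9116 + 35.9×2.809 + (z_c − 37.34)×3.287
Column B: 2.93×0 + x×2.723 + (z_c − 2.93 − 0 − x)×3.287
The z_c×3.287 term appears on both sides and cancels. Collect the known terms of each column as K = Σ(ρt)_known − 3.287 × (depth of known layers): K_A = 102.155804 − 3.287×37.34 = −20.580776; K_B = 0 − 3.287×(2.93 + 0) = −9.63091.
Balance: K_A = K_B − x×(3.287 − 2.723), so x = (K_B − K_A)/(3.287 − 2.723) = 10.9499/0.564 = 19.4 km.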